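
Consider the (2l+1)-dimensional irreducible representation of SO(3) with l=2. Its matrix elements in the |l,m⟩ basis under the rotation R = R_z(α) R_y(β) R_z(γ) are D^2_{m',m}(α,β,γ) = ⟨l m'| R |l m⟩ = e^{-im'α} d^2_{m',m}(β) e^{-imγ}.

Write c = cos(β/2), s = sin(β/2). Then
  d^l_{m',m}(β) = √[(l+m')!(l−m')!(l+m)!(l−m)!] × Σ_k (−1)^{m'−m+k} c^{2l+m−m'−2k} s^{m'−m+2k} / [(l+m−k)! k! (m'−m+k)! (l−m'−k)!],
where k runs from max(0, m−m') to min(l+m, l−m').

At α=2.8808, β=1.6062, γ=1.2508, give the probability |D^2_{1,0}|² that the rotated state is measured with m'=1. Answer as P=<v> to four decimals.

First d^2_{1,0}(β=1.6062), then the phase factors e^{-i(1)α} and e^{-i(0)γ}:
c=cos(1.606200/2)=0.694480, s=sin(1.606200/2)=0.719512; N=√[6·1·2·2]=4.898979
Admissible k: 0..1 (factorial args all ≥0)
  k=0: (−1)^1·4.8990/(2)·0.6945^3·0.7195^1 = -0.590327
  k=1: (−1)^2·4.8990/(2)·0.6945^1·0.7195^3 = +0.633651
d^2_{1,0}(1.6062) = -0.590327 +0.633651 = +0.043324
|D^2_{1,0}|² = |d^2_{1,0}(β)|² = (+0.043324)² = 0.001877 (the z-rotation phases have unit modulus)

P=0.0019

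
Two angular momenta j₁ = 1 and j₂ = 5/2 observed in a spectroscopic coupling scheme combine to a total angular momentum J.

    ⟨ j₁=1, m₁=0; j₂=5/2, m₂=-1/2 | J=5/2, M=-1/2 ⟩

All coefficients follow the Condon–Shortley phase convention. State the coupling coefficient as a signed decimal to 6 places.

+√(1/35) ≈ +0.169031

√[6·1!1!4!/7! · 1!1!2!3!2!3!] = √(144/35)
  +(−1)^0/∏(0,1,1,2,0,2)! = 1/4  (running 1/4)
  +(−1)^1/∏(1,0,0,1,1,3)! = -1/6  (running 1/12)
⟨..|..⟩ = √(144/35)·(1/12) = +0.169031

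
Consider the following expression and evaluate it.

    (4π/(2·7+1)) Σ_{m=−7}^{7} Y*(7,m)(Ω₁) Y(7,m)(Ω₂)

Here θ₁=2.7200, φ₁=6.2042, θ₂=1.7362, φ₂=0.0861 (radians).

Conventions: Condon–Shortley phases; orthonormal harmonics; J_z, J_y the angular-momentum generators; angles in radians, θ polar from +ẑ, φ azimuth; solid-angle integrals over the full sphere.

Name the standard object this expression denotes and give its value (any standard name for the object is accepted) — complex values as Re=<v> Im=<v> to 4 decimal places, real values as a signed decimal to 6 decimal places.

This sum is the spherical-harmonic addition theorem: it equals the Legendre polynomial P_l(cos γ) of the angle γ between the two directions.
Term-by-term m-sum for l=7 (normalisation 4π/15 = 0.837758):
  term(m=-7) = (0.000176, -0.000399)   from Y*(Ω₁)=(0.000818, -0.000505), Y(Ω₂)=(0.374157, -0.257460)
  term(m=-6) = (0.001247, -0.001902)   from Y*(Ω₁)=(-0.007133, 0.003658), Y(Ω₂)=(-0.246657, 0.140115)
  term(m=-5) = (-0.006223, 0.006742)   from Y*(Ω₁)=(0.038176, -0.015913), Y(Ω₂)=(-0.201594, 0.092577)
  term(m=-4) = (-0.035128, 0.027282)   from Y*(Ω₁)=(-0.139620, 0.045641), Y(Ω₂)=(0.285015, -0.102234)
  term(m=-3) = (0.043954, -0.023742)   from Y*(Ω₁)=(0.347609, -0.083945), Y(Ω₂)=(0.135063, -0.035684)
  term(m=-2) = (0.154859, -0.053073)   from Y*(Ω₁)=(-0.532074, 0.084758), Y(Ω₂)=(-0.299342, 0.052062)
  term(m=-1) = (-0.032644, 0.005439)   from Y*(Ω₁)=(0.308860, -0.024446), Y(Ω₂)=(-0.106420, 0.009185)
  term(m=+0) = (0.104409, 0.000000)   from Y*(Ω₁)=(0.344443, -0.000000), Y(Ω₂)=(0.303126, 0.000000)
  term(m=+1) = (-0.032644, -0.005439)   from Y*(Ω₁)=(-0.308860, -0.024446), Y(Ω₂)=(0.106420, 0.009185)
  term(m=+2) = (0.154859, 0.053073)   from Y*(Ω₁)=(-0.532074, -0.084758), Y(Ω₂)=(-0.299342, -0.052062)
  term(m=+3) = (0.043954, 0.023742)   from Y*(Ω₁)=(-0.347609, -0.083945), Y(Ω₂)=(-0.135063, -0.035684)
  term(m=+4) = (-0.035128, -0.027282)   from Y*(Ω₁)=(-0.139620, -0.045641), Y(Ω₂)=(0.285015, 0.102234)
  term(m=+5) = (-0.006223, -0.006742)   from Y*(Ω₁)=(-0.038176, -0.015913), Y(Ω₂)=(0.201594, 0.092577)
  term(m=+6) = (0.001247, 0.001902)   from Y*(Ω₁)=(-0.007133, -0.003658), Y(Ω₂)=(-0.246657, -0.140115)
  term(m=+7) = (0.000176, 0.000399)   from Y*(Ω₁)=(-0.000818, -0.000505), Y(Ω₂)=(-0.374157, -0.257460)
Σ over m = (0.356890, -0.000000); ×(4π/15) → (0.298988, -0.000000). Real part: 0.298988

Legendre polynomial (addition theorem), +0.298988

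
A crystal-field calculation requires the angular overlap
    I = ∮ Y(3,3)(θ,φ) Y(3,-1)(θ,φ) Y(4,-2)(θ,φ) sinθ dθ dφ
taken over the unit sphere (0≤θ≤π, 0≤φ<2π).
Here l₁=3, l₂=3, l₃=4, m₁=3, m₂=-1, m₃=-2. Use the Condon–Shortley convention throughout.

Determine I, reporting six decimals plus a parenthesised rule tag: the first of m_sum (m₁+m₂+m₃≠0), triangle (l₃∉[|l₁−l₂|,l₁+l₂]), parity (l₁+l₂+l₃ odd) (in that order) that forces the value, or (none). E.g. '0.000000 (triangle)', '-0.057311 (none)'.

Checks pass: Σm=0; 10 even; l₃=4∈[0,6].
(2·3+1)(2·3+1)(2·4+1) = 441
Δ: 2! 4! 4! / 11! → 1/34650
sum: t=0:+1/72 t=1:−1/16 t=2:+1/72 = -5/144
3j²(3 3 4; 0 0 0) = Δ·Π!·Σ² = 2/77  (sign -1)
sum: t=0:+1/192 = 1/192
3j²(3 3 4; 3 -1 -2) = Δ·Π!·Σ² = 3/77  (sign +1)
combine: 4πI² = 441·2/77·3/77 = 54/121
take √, sign -1: I = -0.18845135
No selection rule forces the value: the integral is nonzero (none).

-0.188451 (none)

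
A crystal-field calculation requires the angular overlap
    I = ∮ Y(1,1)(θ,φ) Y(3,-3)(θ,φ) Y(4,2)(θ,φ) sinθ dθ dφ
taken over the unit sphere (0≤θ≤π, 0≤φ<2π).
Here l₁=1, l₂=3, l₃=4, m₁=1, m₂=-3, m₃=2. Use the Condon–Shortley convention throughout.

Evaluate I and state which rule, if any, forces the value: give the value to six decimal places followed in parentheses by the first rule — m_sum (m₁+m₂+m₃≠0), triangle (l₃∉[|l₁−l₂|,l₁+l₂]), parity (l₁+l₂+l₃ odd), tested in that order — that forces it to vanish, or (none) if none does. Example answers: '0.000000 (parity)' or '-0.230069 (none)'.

0.061558 (none)

Checks pass: Σm=0; 8 even; l₃=4∈[2,4].
(2·1+1)(2·3+1)(2·4+1) = 189
Δ: 0! 2! 6! / 9! → 1/252
sum: t=0:+1/36 = 1/36
3j²(1 3 4; 0 0 0) = Δ·Π!·Σ² = 4/63  (sign +1)
sum: t=0:+1/1440 = 1/1440
3j²(1 3 4; 1 -3 2) = Δ·Π!·Σ² = 1/252  (sign +1)
combine: 4πI² = 189·4/63·1/252 = 1/21
take √, sign +1: I = 0.06155813
No selection rule forces the value: the integral is nonzero (none).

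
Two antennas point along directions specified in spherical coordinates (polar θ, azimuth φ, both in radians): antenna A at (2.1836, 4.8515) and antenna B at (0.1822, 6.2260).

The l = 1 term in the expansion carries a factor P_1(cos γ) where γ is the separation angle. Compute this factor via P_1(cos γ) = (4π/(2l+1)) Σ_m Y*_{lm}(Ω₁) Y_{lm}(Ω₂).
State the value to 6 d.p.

-0.536734

Summing Y*_{l m}(θ₁,φ₁)·Y_{l m}(θ₂,φ₂) over m ∈ [−1, 1]; prefactor 4π/(2·1+1) = 4.188790:
  term(m=-1) = (0.003451, -0.017353)   from Y*(Ω₁)=(0.039190, -0.279897), Y(Ω₂)=(0.062499, 0.003578)
  term(m=+0) = (-0.135037, -0.000000)   from Y*(Ω₁)=(-0.281026, -0.000000), Y(Ω₂)=(0.480515, 0.000000)
  term(m=+1) = (0.003451, 0.017353)   from Y*(Ω₁)=(-0.039190, -0.279897), Y(Ω₂)=(-0.062499, 0.003578)
Σ over m = (-0.128136, 0.000000); ×(4π/3) → (-0.536734, 0.000000). Real part: -0.536734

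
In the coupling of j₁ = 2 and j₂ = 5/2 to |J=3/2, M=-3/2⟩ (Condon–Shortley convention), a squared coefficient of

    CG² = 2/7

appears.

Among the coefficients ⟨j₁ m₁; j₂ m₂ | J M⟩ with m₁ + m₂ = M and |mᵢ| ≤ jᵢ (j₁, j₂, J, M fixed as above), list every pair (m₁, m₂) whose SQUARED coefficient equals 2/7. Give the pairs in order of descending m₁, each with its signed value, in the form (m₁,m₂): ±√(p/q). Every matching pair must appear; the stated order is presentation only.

(1,-5/2): +√(2/7)

Admissible pairs with m₁+m₂ = M = -3/2: (-2,1/2), (-1,-1/2), (0,-3/2), (1,-5/2)
  (m₁,m₂)=(1,-5/2): CG² = 2/7, CG = +√(2/7)   ← matches the target
  (m₁,m₂)=(0,-3/2): CG² = 12/35, CG = −√(12/35)
  (m₁,m₂)=(-1,-1/2): CG² = 9/35, CG = +√(9/35)
  (m₁,m₂)=(-2,1/2): CG² = 4/35, CG = −√(4/35)
Pairs with CG² = 2/7: (1,-5/2): +√(2/7)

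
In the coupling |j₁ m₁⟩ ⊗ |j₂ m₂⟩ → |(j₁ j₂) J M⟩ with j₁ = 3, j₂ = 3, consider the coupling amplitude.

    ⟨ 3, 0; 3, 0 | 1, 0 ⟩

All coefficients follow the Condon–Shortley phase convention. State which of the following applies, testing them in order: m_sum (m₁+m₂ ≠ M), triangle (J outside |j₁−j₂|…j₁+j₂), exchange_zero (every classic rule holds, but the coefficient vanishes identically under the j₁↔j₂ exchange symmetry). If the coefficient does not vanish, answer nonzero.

m-sum: m₁+m₂ = 0+0 = 0, M = 0  ✓
triangle: |j₁−j₂| = 0 ≤ J = 1 ≤ j₁+j₂ = 6  ✓
exchange: j₁=j₂ and m₁=m₂, and (−1)^(j₁+j₂−J) = (−1)^5 = −1 forces ⟨j₁m₁;j₂m₂|JM⟩ = −⟨j₂m₂;j₁m₁|JM⟩ = −⟨j₁m₁;j₂m₂|JM⟩ ⇒ the coefficient vanishes identically
Racah sum check: Σ_k collapses to 0 ⇒ CG = 0

exchange_zero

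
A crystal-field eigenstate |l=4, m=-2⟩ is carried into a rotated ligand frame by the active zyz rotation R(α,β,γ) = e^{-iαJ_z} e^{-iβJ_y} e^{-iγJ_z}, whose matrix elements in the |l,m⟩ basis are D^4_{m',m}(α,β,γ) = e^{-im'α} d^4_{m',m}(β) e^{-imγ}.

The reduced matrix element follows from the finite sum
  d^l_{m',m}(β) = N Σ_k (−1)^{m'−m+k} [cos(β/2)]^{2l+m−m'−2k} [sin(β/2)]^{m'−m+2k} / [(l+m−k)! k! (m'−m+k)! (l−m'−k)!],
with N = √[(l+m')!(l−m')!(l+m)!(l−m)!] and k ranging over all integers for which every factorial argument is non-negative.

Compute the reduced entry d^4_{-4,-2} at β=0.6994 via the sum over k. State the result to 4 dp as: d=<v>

d=0.4271

d^4_{-4,-2}(β=0.6994) via the finite sum:
Half-angle: c=0.939476, s=0.342616. N=√(1·40320·2·720)=7619.763776
Admissible k: 2..2 (factorial args all ≥0)
  k=2: (−1)^0·7619.7638/(1440)·0.9395^6·0.3426^2 = +0.427078
d^4_{-4,-2}(0.6994) = +0.427078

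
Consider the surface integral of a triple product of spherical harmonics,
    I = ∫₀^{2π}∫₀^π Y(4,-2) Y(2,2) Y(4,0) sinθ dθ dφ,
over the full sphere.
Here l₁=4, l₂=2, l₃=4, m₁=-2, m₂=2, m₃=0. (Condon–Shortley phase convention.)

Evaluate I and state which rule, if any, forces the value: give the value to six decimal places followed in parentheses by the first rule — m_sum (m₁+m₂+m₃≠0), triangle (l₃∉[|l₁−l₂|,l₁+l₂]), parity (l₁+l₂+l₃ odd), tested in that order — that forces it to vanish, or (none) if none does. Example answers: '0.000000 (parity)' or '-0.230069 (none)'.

Rules hold: Σm=0, L=10 even, 2≤4≤6.
N = 9·5·9 = 405
Δ = 2!·6!·2!/11! = 1/13860
Racah Σ t=0..2: t=0:+1/192 t=1:−1/36 t=2:+1/192 = -5/288
⇒ 3j(4 2 4; 0 0 0)² = 20/693, sgn -1
Racah Σ t=2..2: t=2:+1/192 = 1/192
⇒ 3j(4 2 4; -2 2 0)² = 3/77, sgn +1
4πI² = N·(3j₀)²·(3jₘ)² = 2700/5929
I = -1·√(0.455389/4π) = -0.19036462
No selection rule forces the value: the integral is nonzero (none).

-0.190365 (none)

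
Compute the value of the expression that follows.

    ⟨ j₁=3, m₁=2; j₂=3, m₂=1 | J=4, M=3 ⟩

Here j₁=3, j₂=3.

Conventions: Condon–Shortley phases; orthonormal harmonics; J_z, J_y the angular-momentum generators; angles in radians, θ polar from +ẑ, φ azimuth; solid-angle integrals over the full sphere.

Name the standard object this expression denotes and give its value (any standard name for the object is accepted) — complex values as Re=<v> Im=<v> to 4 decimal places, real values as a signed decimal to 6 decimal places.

Clebsch–Gordan coefficient, −√(1/11) ≈ -0.301511

This is a Clebsch–Gordan (vector-coupling) coefficient.
√[9·2!4!4!/11! · 5!1!4!2!7!1!] = √(82944/11)
  +(−1)^0/∏(0,2,1,4,3,0)! = 1/288  (running 1/288)
  +(−1)^1/∏(1,1,0,3,4,1)! = -1/144  (running -1/288)
⟨..|..⟩ = √(82944/11)·(-1/288) = -0.301511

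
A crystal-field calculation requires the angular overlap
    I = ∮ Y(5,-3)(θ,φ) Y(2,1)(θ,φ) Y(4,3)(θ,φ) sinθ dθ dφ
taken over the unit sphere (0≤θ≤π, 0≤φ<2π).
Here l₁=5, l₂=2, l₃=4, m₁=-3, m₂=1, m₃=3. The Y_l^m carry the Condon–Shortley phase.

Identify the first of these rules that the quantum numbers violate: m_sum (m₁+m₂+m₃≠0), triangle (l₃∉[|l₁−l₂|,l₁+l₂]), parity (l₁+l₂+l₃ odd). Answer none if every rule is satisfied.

m_sum

Σmᵢ = 1  ✗
l₃∈[|l₁−l₂|,l₁+l₂]=[3,7], have l₃=4
Σlᵢ = 11 ⇒ odd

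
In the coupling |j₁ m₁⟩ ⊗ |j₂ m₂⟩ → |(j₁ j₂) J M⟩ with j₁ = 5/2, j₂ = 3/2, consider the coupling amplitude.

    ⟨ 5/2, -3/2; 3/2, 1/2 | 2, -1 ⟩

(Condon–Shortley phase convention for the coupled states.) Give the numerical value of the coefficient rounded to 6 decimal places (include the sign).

triangle: 2!·3!·1!/7! = 12/5040
(j±m)!: 1!·4!·2!·1!·1!·3! = 288
prefactor² = (2J+1)·Δ·N² = 24/7
  k=1: −1/(1!·1!·3!·1!·0!·0!) = -1/6
  k=2: +1/(2!·0!·2!·0!·1!·1!) = 1/4
Σ = 1/12  ⇒  CG² = 24/7·(1/12)² = 1/42
CG = +√(1/42) = +0.154303

+0.154303  (= +√(1/42))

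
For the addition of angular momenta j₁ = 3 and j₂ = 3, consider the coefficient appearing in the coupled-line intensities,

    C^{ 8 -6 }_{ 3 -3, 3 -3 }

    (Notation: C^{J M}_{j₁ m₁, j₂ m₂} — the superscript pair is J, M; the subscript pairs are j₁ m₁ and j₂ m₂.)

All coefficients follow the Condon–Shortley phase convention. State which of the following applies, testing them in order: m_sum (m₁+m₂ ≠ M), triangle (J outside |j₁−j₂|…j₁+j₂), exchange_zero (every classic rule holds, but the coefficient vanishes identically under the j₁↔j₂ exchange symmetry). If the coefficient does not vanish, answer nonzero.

triangle

m-sum: m₁+m₂ = -3+(-3) = -6, M = -6  ✓
triangle: need |j₁−j₂| ≤ J ≤ j₁+j₂, i.e. J ∈ [0, 6]; J = 8 is outside ✗ ⇒ coefficient is 0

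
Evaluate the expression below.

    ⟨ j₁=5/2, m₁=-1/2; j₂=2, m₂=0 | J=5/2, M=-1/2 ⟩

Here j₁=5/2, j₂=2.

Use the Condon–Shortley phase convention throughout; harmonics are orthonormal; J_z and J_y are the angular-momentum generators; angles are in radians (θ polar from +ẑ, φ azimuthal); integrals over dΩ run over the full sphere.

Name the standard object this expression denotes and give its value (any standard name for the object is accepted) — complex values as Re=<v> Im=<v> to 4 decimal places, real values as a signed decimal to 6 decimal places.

Clebsch–Gordan coefficient, −√(8/35) ≈ -0.478091

This is a Clebsch–Gordan (vector-coupling) coefficient.
triangle: 2!*3!*2!/8! = 24/40320
(j±m)!: 2!*3!*2!*2!*2!*3! = 576
prefactor² = (2J+1)*Δ*N² = 72/35
  k=0: +1/(0!*2!*3!*2!*0!*0!) = 1/24
  k=1: −1/(1!*1!*2!*1!*1!*1!) = -1/2
  k=2: +1/(2!*0!*1!*0!*2!*2!) = 1/8
Σ = -1/3  ⇒  CG² = 72/35*(-1/3)² = 8/35
CG = −√(8/35) = -0.478091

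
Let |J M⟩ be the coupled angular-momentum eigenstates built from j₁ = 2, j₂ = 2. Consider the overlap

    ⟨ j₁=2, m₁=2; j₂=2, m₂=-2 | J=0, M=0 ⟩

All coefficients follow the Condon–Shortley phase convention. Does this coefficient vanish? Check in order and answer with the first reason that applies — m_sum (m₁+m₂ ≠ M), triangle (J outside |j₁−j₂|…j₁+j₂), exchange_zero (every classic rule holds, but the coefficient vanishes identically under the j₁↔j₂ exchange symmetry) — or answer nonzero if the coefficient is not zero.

nonzero

m-sum: m₁+m₂ = 2+(-2) = 0, M = 0  ✓
triangle: |j₁−j₂| = 0 ≤ J = 0 ≤ j₁+j₂ = 4  ✓
exchange: j₁≠j₂ or m₁≠m₂ — the exchange symmetry imposes no constraint here
value check: CG = +√(1/5) = +0.447214 ≠ 0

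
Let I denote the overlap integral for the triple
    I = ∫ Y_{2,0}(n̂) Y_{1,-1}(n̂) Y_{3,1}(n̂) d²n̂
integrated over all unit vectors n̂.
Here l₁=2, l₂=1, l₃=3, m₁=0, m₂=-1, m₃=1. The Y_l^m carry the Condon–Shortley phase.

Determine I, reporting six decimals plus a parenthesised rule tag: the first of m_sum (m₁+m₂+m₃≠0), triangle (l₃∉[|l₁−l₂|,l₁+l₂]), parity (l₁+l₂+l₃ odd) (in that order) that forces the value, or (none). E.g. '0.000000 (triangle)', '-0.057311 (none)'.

-0.202301 (none)

Checks pass: Σm=0; 6 even; l₃=3∈[1,3].
(2·2+1)(2·1+1)(2·3+1) = 105
Δ: 0! 4! 2! / 7! → 1/105
sum: t=0:+1/4 = 1/4
3j²(2 1 3; 0 0 0) = Δ·Π!·Σ² = 3/35  (sign -1)
sum: t=0:+1/8 = 1/8
3j²(2 1 3; 0 -1 1) = Δ·Π!·Σ² = 2/35  (sign +1)
combine: 4πI² = 105·3/35·2/35 = 18/35
take √, sign -1: I = -0.20230066
No selection rule forces the value: the integral is nonzero (none).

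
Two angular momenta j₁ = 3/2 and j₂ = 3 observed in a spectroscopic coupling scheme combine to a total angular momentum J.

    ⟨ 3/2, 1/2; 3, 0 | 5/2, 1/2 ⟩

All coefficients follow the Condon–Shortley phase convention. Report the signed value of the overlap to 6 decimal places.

j₁+j₂−J=2  J+j₁−j₂=1  J−j₁+j₂=4  j₁+j₂+J+1=8
(j₁±m₁, j₂±m₂, J±M) = (2,1,3,3,3,2)
P² = 216/35
sum k=0..1:
  [0] +1/12 = 1/12
  [1] −1/4 = -1/4
S = -1/6
C² = P²·S² = 6/35 ; C = -0.414039

-0.414039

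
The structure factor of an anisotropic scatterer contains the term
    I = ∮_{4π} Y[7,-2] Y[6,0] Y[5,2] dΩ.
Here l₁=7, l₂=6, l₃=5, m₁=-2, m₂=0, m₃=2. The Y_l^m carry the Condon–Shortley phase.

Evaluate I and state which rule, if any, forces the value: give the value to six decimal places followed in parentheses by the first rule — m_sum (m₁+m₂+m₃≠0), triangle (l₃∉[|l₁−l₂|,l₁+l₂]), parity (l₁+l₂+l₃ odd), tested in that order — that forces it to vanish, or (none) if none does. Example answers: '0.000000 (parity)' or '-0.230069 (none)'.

m-sum 0 ✓  L=18 even ✓  1≤5≤13 ✓
Π(2lᵢ+1) = 15×13×11 = 2145
triangle coeff Δ(7,6,5) = 1/174594420
Σ_t [2,6]: t=2:+1/4147200 t=3:−1/207360 t=4:+1/82944 t=5:−1/207360 t=6:+1/4147200 = 1/345600
(3j)²=420/46189 [(7 6 5; 0 0 0)], sign=-1
Σ_t [3,6]: t=3:−1/3110400 t=4:+1/276480 t=5:−1/207360 t=6:+1/1244160 = -1/1382400
(3j)²=189/92378 [(7 6 5; -2 0 2)], sign=+1
⇒ 4πI² = 595350/14919047
I = (-1)√(595350/14919047/(4π)) = -0.05635218
No selection rule forces the value: the integral is nonzero (none).

-0.056352 (none)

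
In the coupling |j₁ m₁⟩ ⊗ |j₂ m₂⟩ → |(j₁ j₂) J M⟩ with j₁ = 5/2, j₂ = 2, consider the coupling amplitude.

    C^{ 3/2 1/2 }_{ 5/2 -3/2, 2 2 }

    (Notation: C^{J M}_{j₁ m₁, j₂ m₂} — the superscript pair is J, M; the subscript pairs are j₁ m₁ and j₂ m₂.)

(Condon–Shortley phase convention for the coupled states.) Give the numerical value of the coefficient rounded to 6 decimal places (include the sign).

-0.552052  (= −√(32/105))

√[4·3!2!1!/7! · 1!4!4!0!2!1!] = √(384/35)
  +(−1)^3/∏(3,0,1,1,1,0)! = -1/6  (running -1/6)
⟨..|..⟩ = √(384/35)·(-1/6) = -0.552052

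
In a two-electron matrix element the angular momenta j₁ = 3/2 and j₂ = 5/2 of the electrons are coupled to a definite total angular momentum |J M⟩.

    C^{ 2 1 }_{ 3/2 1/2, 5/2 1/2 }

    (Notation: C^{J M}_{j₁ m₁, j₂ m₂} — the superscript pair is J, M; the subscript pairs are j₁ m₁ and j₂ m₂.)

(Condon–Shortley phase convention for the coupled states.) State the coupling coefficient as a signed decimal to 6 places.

j₁+j₂−J=2  J+j₁−j₂=1  J−j₁+j₂=3  j₁+j₂+J+1=7
(j₁±m₁, j₂±m₂, J±M) = (2,1,3,2,3,1)
P² = 12/7
sum k=0..1:
  [0] +1/12 = 1/12
  [1] −1/2 = -1/2
S = -5/12
C² = P²·S² = 25/84 ; C = -0.545545

−√(25/84) ≈ -0.545545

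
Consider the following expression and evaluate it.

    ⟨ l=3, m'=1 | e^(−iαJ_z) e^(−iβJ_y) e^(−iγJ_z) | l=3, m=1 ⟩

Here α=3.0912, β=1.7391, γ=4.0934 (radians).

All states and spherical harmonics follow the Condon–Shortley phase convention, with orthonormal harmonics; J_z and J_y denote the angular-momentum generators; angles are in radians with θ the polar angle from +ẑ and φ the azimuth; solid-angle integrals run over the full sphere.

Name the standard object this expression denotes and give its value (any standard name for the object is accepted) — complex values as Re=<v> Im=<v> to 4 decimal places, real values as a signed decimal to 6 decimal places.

This is a Wigner D-matrix element — the rotation-matrix element ⟨l m'| R(α,β,γ) |l m⟩ in the angular-momentum basis.
Split into d^3_{1,1}(β=1.7391) × two z-phases.
Half-angle: c=0.645170, s=0.764039. N=√(24·2·24·2)=48.000000
k∈{0,1,2} keeps every argument non-negative
  k=0: (−1)^0·48.0000/(48)·0.6452^6·0.7640^0 = +0.072119
  k=1: (−1)^1·48.0000/(6)·0.6452^4·0.7640^2 = -0.809130
  k=2: (−1)^2·48.0000/(8)·0.6452^2·0.7640^4 = +0.851063
d^3_{1,1}(1.7391) = +0.072119 -0.809130 +0.851063 = +0.114051
Attach z-rotation phases: D = e^{-i(1)(3.0912)}·(+0.114051)·e^{-i(1)(4.0934)} = +0.070769-0.089439i

Wigner D-matrix element, Re=0.0708 Im=-0.0894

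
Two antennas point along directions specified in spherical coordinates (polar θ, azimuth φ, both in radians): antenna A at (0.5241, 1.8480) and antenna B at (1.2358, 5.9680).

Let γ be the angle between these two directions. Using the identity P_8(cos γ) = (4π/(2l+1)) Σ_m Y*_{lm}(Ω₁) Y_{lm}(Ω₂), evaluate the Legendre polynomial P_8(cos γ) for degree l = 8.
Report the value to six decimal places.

Term-by-term m-sum for l=8 (normalisation 4π/17 = 0.739198):
  [-8]  conj(Y_{8,-8})(Ω₁) = -0.00122 + 0.00162j ; Y_{8,-8}(Ω₂) = -0.26545 + 0.18955j ; Δ = 0.00002 - 0.00066j
  [-7]  conj(Y_{8,-7})(Ω₁) = 0.01308 + 0.00507j ; Y_{8,-7}(Ω₂) = -0.26960 + 0.36553j ; Δ = -0.00538 + 0.00342j
  [-6]  conj(Y_{8,-6})(Ω₁) = 0.00559 - 0.06030j ; Y_{8,-6}(Ω₂) = -0.05225 + 0.15750j ; Δ = 0.00921 + 0.00403j
  [-5]  conj(Y_{8,-5})(Ω₁) = -0.17905 + 0.03347j ; Y_{8,-5}(Ω₂) = 0.00142 - 0.27690j ; Δ = 0.00901 + 0.04963j
  [-4]  conj(Y_{8,-4})(Ω₁) = 0.17052 + 0.34246j ; Y_{8,-4}(Ω₂) = -0.08629 - 0.26932j ; Δ = 0.07752 - 0.07547j
  [-3]  conj(Y_{8,-3})(Ω₁) = 0.37985 - 0.34627j ; Y_{8,-3}(Ω₂) = 0.09137 + 0.12658j ; Δ = 0.07854 + 0.01644j
  [-2]  conj(Y_{8,-2})(Ω₁) = -0.24825 - 0.15371j ; Y_{8,-2}(Ω₂) = 0.25024 + 0.18260j ; Δ = -0.03406 - 0.08380j
  [-1]  conj(Y_{8,-1})(Ω₁) = 0.07049 - 0.24776j ; Y_{8,-1}(Ω₂) = -0.09510 - 0.03101j ; Δ = -0.01439 + 0.02138j
  [+0]  conj(Y_{8,0})(Ω₁) = -0.39294 + 0.00000j ; Y_{8,0}(Ω₂) = -0.31365 + 0.00000j ; Δ = 0.12325 + 0.00000j
  [+1]  conj(Y_{8,1})(Ω₁) = -0.07049 - 0.24776j ; Y_{8,1}(Ω₂) = 0.09510 - 0.03101j ; Δ = -0.01439 - 0.02138j
  [+2]  conj(Y_{8,2})(Ω₁) = -0.24825 + 0.15371j ; Y_{8,2}(Ω₂) = 0.25024 - 0.18260j ; Δ = -0.03406 + 0.08380j
  [+3]  conj(Y_{8,3})(Ω₁) = -0.37985 - 0.34627j ; Y_{8,3}(Ω₂) = -0.09137 + 0.12658j ; Δ = 0.07854 - 0.01644j
  [+4]  conj(Y_{8,4})(Ω₁) = 0.17052 - 0.34246j ; Y_{8,4}(Ω₂) = -0.08629 + 0.26932j ; Δ = 0.07752 + 0.07547j
  [+5]  conj(Y_{8,5})(Ω₁) = 0.17905 + 0.03347j ; Y_{8,5}(Ω₂) = -0.00142 - 0.27690j ; Δ = 0.00901 - 0.04963j
  [+6]  conj(Y_{8,6})(Ω₁) = 0.00559 + 0.06030j ; Y_{8,6}(Ω₂) = -0.05225 - 0.15750j ; Δ = 0.00921 - 0.00403j
  [+7]  conj(Y_{8,7})(Ω₁) = -0.01308 + 0.00507j ; Y_{8,7}(Ω₂) = 0.26960 + 0.36553j ; Δ = -0.00538 - 0.00342j
  [+8]  conj(Y_{8,8})(Ω₁) = -0.00122 - 0.00162j ; Y_{8,8}(Ω₂) = -0.26545 - 0.18955j ; Δ = 0.00002 + 0.00066j
Accumulated sum 0.36419 + 0.00000j; after 4π/(2l+1) scaling, 0.26921 + 0.00000j ⇒ P_8 = 0.269207

0.269207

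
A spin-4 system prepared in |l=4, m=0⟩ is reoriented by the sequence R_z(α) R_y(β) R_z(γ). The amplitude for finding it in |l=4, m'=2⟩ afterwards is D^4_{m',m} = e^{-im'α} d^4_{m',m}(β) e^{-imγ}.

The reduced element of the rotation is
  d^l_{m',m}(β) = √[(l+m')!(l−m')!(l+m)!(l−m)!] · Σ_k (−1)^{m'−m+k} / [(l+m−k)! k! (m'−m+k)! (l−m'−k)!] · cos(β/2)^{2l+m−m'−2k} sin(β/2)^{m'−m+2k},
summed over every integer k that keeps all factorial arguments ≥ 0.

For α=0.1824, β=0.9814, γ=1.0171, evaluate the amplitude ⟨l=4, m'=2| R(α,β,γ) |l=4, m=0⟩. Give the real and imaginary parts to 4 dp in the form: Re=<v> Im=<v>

Split into d^4_{2,0}(β=0.9814) × two z-phases.
c=cos(0.981400/2)=0.882003, s=sin(0.981400/2)=0.471243; N=√[720·2·24·24]=910.735966
Admissible k: 0..2 (factorial args all ≥0)
  k=0: (−1)^2·910.7360/(96)·0.8820^6·0.4712^2 = +0.991820
  k=1: (−1)^3·910.7360/(36)·0.8820^4·0.4712^4 = -0.755008
  k=2: (−1)^4·910.7360/(96)·0.8820^2·0.4712^6 = +0.080823
d^4_{2,0}(0.9814) = +0.991820 -0.755008 +0.080823 = +0.317634
Attach z-rotation phases: D = e^{-i(2)(0.1824)}·(+0.317634)·e^{-i(0)(1.0171)} = +0.296732-0.113320i

Re=0.2967 Im=-0.1133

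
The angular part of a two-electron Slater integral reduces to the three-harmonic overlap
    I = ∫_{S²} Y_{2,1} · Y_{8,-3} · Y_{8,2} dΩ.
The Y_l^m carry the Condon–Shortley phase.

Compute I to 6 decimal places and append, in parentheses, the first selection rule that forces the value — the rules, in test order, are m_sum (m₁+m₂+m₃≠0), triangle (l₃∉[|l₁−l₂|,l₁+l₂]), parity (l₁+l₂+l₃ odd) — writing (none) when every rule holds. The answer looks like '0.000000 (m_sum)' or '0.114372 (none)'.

Checks pass: Σm=0; 18 even; l₃=8∈[6,10].
(2·2+1)(2·8+1)(2·8+1) = 1445
Δ: 2! 2! 14! / 19! → 1/348840
sum: t=0:+1/116121600 t=1:−1/25401600 t=2:+1/116121600 = -1/45158400
3j²(2 8 8; 0 0 0) = Δ·Π!·Σ² = 24/1615  (sign -1)
sum: t=0:+1/87091200 t=1:−1/174182400 = 1/174182400
3j²(2 8 8; 1 -3 2) = Δ·Π!·Σ² = 55/7752  (sign +1)
combine: 4πI² = 1445·24/1615·55/7752 = 55/361
take √, sign -1: I = -0.11010900
No selection rule forces the value: the integral is nonzero (none).

-0.110109 (none)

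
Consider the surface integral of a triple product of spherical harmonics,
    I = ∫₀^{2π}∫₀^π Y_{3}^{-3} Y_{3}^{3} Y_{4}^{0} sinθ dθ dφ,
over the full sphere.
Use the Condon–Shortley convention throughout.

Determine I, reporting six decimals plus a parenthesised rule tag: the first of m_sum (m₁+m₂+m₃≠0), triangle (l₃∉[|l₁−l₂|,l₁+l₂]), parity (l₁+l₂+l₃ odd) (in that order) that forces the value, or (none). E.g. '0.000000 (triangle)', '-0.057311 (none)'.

m-sum 0 ✓  L=10 even ✓  0≤4≤6 ✓
Π(2lᵢ+1) = 7×7×9 = 441
triangle coeff Δ(3,3,4) = 1/34650
Σ_t [0,2]: t=0:+1/72 t=1:−1/16 t=2:+1/72 = -5/144
(3j)²=2/77 [(3 3 4; 0 0 0)], sign=-1
Σ_t [2,2]: t=2:+1/1152 = 1/1152
(3j)²=1/154 [(3 3 4; -3 3 0)], sign=+1
⇒ 4πI² = 9/121
I = (-1)√(9/121/(4π)) = -0.07693494
No selection rule forces the value: the integral is nonzero (none).

-0.076935 (none)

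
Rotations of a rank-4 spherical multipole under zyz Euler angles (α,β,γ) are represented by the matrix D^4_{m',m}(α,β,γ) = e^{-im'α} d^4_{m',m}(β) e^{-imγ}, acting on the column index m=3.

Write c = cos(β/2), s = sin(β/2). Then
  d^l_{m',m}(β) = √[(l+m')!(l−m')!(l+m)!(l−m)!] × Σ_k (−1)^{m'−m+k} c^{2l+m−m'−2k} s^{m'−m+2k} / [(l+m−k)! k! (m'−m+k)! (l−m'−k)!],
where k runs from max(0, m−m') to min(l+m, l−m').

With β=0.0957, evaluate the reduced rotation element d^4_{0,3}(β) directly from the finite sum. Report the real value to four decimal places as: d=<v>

d^4_{0,3}(β=0.0957) via the finite sum:
Half-angle: c=0.998855, s=0.047832. N=√(24·24·5040·1)=1703.830978
Admissible k: 3..4 (factorial args all ≥0)
  k=3: (−1)^0·1703.8310/(144)·0.9989^5·0.0478^3 = +0.001287
  k=4: (−1)^1·1703.8310/(144)·0.9989^3·0.0478^5 = -0.000003
d^4_{0,3}(0.0957) = +0.001287 -0.000003 = +0.001284

d=0.0013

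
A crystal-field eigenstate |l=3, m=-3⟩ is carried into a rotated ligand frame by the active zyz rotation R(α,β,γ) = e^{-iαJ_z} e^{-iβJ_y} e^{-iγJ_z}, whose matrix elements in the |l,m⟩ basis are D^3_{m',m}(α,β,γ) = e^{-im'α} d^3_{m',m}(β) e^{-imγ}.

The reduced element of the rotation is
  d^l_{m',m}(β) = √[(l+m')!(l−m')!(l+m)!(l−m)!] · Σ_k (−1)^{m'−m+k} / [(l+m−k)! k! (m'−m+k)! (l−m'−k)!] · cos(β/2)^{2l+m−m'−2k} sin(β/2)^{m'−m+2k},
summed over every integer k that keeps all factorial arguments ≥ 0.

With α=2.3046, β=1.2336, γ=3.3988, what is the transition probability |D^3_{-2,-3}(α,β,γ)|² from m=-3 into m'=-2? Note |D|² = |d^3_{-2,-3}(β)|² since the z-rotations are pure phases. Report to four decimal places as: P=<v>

First d^3_{-2,-3}(β=1.2336), then the phase factors e^{-i(-2)α} and e^{-i(-3)γ}:
With c≡cos(β/2)=0.815734 and s≡sin(β/2)=0.578428, N=[1·120·1·720]^{1/2}=293.938769
k: max(0,(-3)−(-2))=0 … min(3+(-3),3−(-2))=0
  k=0: (−1)^1·293.9388/(120)·0.8157^5·0.5784^1 = -0.511760
d^3_{-2,-3}(1.2336) = -0.511760
|D^3_{-2,-3}|² = |d^3_{-2,-3}(β)|² = (-0.511760)² = 0.261899 (the z-rotation phases have unit modulus)

P=0.2619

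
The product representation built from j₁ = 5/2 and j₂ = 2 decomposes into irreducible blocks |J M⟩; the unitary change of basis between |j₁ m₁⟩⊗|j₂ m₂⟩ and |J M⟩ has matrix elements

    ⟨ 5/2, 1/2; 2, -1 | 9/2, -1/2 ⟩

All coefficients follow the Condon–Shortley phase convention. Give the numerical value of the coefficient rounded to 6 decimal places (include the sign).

+0.563436

√[10·0!5!4!/10! · 3!2!1!3!4!5!] = √(11520/7)
  +(−1)^0/∏(0,0,2,1,3,3)! = 1/72  (running 1/72)
⟨..|..⟩ = √(11520/7)·(1/72) = +0.563436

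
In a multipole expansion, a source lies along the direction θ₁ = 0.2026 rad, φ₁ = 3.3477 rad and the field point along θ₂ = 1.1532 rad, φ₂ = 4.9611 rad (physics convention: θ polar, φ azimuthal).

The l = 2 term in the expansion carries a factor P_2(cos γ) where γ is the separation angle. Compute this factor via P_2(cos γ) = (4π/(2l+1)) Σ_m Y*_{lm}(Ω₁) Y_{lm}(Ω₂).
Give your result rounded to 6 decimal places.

Addition theorem: P_2(cos γ) = (4π/5) Σ_m Y*_{lm}(Ω₁) Y_{lm}(Ω₂), m = −2…2:
  m=-2: Y*=0.01433 + 0.00627j  Y=-0.28363 + 0.15400j  product -0.00503 + 0.00043j
  m=-1: Y*=-0.14905 - 0.03116j  Y=0.07050 + 0.27758j  product -0.00186 - 0.04357j
  m=+0: Y*=0.59247 + 0.00000j  Y=-0.15976 + 0.00000j  product -0.09466 + 0.00000j
  m=+1: Y*=0.14905 - 0.03116j  Y=-0.07050 + 0.27758j  product -0.00186 + 0.04357j
  m=+2: Y*=0.01433 - 0.00627j  Y=-0.28363 - 0.15400j  product -0.00503 - 0.00043j
Total Σ_m = -0.10843 + 0.00000j. Multiply by 2.513274: -0.27251 + 0.00000j. P_2(cos γ) = -0.272510

-0.272510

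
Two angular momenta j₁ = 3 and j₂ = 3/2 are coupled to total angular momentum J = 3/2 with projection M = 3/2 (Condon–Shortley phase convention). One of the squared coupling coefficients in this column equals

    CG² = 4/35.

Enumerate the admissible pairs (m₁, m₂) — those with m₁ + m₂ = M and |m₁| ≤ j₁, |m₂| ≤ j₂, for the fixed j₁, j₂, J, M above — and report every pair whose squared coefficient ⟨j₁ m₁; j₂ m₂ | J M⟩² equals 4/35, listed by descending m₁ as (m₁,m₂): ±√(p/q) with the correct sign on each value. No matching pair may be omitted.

Admissible pairs with m₁+m₂ = M = 3/2: (0,3/2), (1,1/2), (2,-1/2), (3,-3/2)
  (m₁,m₂)=(3,-3/2): CG² = 4/7, CG = +√(4/7)
  (m₁,m₂)=(2,-1/2): CG² = 2/7, CG = −√(2/7)
  (m₁,m₂)=(1,1/2): CG² = 4/35, CG = +√(4/35)   ← matches the target
  (m₁,m₂)=(0,3/2): CG² = 1/35, CG = −√(1/35)
Pairs with CG² = 4/35: (1,1/2): +√(4/35)

(1,1/2): +√(4/35)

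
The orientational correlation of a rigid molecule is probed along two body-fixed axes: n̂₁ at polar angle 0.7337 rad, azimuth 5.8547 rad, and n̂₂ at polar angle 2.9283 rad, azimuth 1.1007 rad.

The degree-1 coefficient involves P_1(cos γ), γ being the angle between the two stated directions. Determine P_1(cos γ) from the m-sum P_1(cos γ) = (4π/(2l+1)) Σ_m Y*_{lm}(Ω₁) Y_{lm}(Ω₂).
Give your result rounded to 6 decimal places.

-0.719975

Addition theorem: P_1(cos γ) = (4π/3) Σ_m Y*_{lm}(Ω₁) Y_{lm}(Ω₂), m = −1…1:
  term(m=-1) = 0.00070 - 0.01690j   from Y*(Ω₁)=0.21044 - 0.09612j, Y(Ω₂)=0.03313 - 0.06520j
  term(m=+0) = -0.17329 + 0.00000j   from Y*(Ω₁)=0.36289 + 0.00000j, Y(Ω₂)=-0.47753 + 0.00000j
  term(m=+1) = 0.00070 + 0.01690j   from Y*(Ω₁)=-0.21044 - 0.09612j, Y(Ω₂)=-0.03313 - 0.06520j
Accumulated sum -0.17188 + 0.00000j; after 4π/(2l+1) scaling, -0.71998 + 0.00000j ⇒ P_1 = -0.719975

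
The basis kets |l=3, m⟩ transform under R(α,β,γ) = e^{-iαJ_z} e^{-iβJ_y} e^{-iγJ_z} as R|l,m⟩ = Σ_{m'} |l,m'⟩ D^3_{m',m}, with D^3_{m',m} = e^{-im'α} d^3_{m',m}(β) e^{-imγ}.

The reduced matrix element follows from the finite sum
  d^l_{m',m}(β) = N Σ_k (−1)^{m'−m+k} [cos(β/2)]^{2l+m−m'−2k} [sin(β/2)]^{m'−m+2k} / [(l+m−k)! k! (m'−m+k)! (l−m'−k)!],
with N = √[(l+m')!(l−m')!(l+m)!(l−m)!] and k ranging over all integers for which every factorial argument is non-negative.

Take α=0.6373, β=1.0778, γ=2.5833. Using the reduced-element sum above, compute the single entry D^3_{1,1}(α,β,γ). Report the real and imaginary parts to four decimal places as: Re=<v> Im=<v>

D^3_{1,1}(0.6373,1.0778,2.5833) = e^{-i·1·0.6373}·d^3_{1,1}(1.0778)·e^{-i·1·2.5833}. Compute d first:
c=cos(1.077800/2)=0.858274, s=sin(1.077800/2)=0.513192; N=√[24·2·24·2]=48.000000
k: max(0,(1)−(1))=0 … min(3+(1),3−(1))=2
  k=0: (−1)^0·48.0000/(48)·0.8583^6·0.5132^0 = +0.399719
  k=1: (−1)^1·48.0000/(6)·0.8583^4·0.5132^2 = -1.143282
  k=2: (−1)^2·48.0000/(8)·0.8583^2·0.5132^4 = +0.306565
d^3_{1,1}(1.0778) = +0.399719 -1.143282 +0.306565 = -0.436997
D = (+0.803705-0.595028i)·(-0.436997)·(-0.848161-0.529739i) = +0.435634-0.034490i

Re=0.4356 Im=-0.0345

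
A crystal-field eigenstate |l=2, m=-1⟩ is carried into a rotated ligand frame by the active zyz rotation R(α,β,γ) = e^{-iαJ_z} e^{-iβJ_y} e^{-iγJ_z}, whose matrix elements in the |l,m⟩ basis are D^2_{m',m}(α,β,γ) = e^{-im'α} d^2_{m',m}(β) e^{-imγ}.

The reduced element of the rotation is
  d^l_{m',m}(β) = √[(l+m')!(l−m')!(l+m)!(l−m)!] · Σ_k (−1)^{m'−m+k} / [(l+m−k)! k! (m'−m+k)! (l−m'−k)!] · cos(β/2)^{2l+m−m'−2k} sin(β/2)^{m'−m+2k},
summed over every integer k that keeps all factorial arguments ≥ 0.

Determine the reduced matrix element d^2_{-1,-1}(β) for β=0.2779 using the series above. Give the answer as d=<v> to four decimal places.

d=0.9056

d^2_{-1,-1}(β=0.2779) via the finite sum:
With c≡cos(β/2)=0.990362 and s≡sin(β/2)=0.138503, N=[1·6·1·6]^{1/2}=6.000000
k∈{0,1} keeps every argument non-negative
  k=0: (−1)^0·6.0000/(6)·0.9904^4·0.1385^0 = +0.962002
  k=1: (−1)^1·6.0000/(2)·0.9904^2·0.1385^2 = -0.056446
d^2_{-1,-1}(0.2779) = +0.962002 -0.056446 = +0.905556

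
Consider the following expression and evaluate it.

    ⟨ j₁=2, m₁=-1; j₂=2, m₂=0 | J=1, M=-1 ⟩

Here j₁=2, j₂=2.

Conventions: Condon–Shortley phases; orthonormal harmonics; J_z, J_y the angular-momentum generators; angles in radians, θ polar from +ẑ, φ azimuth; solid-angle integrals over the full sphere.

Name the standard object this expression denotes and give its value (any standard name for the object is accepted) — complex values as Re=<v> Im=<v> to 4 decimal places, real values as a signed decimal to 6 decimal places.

Clebsch–Gordan coefficient, +√(3/10) ≈ +0.547723

This is a Clebsch–Gordan (vector-coupling) coefficient.
j₁+j₂−J=3  J+j₁−j₂=1  J−j₁+j₂=1  j₁+j₂+J+1=6
(j₁±m₁, j₂±m₂, J±M) = (1,3,2,2,0,2)
P² = 6/5
sum k=2..2:
  [2] +1/2 = 1/2
S = 1/2
C² = P²·S² = 3/10 ; C = +0.547723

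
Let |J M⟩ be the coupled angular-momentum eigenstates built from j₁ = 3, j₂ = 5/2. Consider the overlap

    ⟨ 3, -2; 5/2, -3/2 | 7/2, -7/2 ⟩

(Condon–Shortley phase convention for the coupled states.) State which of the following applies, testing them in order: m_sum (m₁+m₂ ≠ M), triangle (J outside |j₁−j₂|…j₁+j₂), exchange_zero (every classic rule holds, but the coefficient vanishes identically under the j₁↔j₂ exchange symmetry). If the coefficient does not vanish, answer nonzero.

m-sum: m₁+m₂ = -2+(-3/2) = -7/2, M = -7/2  ✓
triangle: |j₁−j₂| = 1/2 ≤ J = 7/2 ≤ j₁+j₂ = 11/2  ✓
exchange: j₁≠j₂ or m₁≠m₂ — the exchange symmetry imposes no constraint here
value check: CG = −√(4/9) = -0.666667 ≠ 0

nonzero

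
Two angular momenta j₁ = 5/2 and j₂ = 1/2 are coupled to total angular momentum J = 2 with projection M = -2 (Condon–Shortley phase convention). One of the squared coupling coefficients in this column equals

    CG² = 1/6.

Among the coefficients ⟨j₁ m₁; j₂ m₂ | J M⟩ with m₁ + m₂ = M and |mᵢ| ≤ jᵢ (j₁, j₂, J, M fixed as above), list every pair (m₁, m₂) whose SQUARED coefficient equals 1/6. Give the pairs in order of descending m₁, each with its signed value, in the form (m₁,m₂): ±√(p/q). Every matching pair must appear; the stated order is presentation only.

(-3/2,-1/2): +√(1/6)

Admissible pairs with m₁+m₂ = M = -2: (-5/2,1/2), (-3/2,-1/2)
  (m₁,m₂)=(-3/2,-1/2): CG² = 1/6, CG = +√(1/6)   ← matches the target
  (m₁,m₂)=(-5/2,1/2): CG² = 5/6, CG = −√(5/6)
Pairs with CG² = 1/6: (-3/2,-1/2): +√(1/6)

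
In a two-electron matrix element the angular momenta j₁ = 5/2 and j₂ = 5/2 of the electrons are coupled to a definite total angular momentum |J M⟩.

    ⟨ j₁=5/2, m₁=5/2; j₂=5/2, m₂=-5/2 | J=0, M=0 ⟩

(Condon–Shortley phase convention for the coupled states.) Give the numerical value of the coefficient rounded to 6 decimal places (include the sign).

j₁+j₂−J=5  J+j₁−j₂=0  J−j₁+j₂=0  j₁+j₂+J+1=6
(j₁±m₁, j₂±m₂, J±M) = (5,0,0,5,0,0)
P² = 2400
sum k=0..0:
  [0] +1/120 = 1/120
S = 1/120
C² = P²·S² = 1/6 ; C = +0.408248

+0.408248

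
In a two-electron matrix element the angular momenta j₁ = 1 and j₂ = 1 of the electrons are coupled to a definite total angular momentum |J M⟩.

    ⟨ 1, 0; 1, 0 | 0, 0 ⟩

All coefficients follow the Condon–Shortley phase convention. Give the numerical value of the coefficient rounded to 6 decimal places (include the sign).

-0.577350  (= −√(1/3))

√[1·2!0!0!/3! · 1!1!1!1!0!0!] = √(1/3)
  +(−1)^1/∏(1,1,0,0,0,0)! = -1  (running -1)
⟨..|..⟩ = √(1/3)·(-1) = -0.577350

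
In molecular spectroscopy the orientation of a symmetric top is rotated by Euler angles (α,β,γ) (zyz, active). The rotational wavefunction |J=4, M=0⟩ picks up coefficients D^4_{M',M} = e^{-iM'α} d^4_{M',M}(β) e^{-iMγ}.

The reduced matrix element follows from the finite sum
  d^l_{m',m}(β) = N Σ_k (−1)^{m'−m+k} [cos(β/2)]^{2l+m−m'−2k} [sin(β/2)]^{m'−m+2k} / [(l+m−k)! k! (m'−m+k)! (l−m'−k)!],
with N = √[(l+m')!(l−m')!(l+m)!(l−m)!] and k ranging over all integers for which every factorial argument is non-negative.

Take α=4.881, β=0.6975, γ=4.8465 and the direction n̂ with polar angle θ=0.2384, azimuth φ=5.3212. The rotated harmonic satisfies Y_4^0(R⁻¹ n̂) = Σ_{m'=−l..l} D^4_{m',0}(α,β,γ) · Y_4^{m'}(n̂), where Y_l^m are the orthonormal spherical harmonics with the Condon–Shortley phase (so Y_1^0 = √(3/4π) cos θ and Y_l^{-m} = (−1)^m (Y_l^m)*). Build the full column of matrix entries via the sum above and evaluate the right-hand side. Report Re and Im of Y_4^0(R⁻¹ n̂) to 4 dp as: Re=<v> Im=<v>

Need the full column D^4_{m',0} for m'=−4..4 at α=4.8810, β=0.6975, γ=4.8465.
cos(β/2)=0.939801, sin(β/2)=0.341723
d^4_{-4,0}: single k=4 term ⇒ +0.089000;  D = +0.069514+0.055577i
d^4_{-3,0}: k∈[3..4] ⇒ +0.346152 -0.045766 = +0.300386;  D = -0.145548+0.262769i
d^4_{-2,0}: k∈[2..4] ⇒ +0.763282 -0.269111 +0.013343 = +0.507513;  D = -0.478929-0.167919i
d^4_{-1,0}: k∈[1..4] ⇒ +0.989554 -0.784998 +0.103788 -0.002287 = +0.306057;  D = +0.051360-0.301717i
d^4_{0,0}: k∈[0..4] ⇒ +0.608535 -1.287311 +0.382952 -0.022503 +0.000186 = -0.318141;  D = -0.318141+0.000000i
d^4_{1,0}: k∈[0..3] ⇒ -0.989554 +0.784998 -0.103788 +0.002287 = -0.306057;  D = -0.051360-0.301717i
d^4_{2,0}: k∈[0..2] ⇒ +0.763282 -0.269111 +0.013343 = +0.507513;  D = -0.478929+0.167919i
d^4_{3,0}: k∈[0..1] ⇒ -0.346152 +0.045766 = -0.300386;  D = +0.145548+0.262769i
d^4_{4,0}: single k=0 term ⇒ +0.089000;  D = +0.069514-0.055577i
Y_4^{m'}(θ=0.2384,φ=5.3212) and Σ D·Y over m':
  (+0.0695+0.0556i)·(-0.0010-0.0009i)  (-0.1455+0.2628i)·(-0.0155+0.0041i)  (-0.4789-0.1679i)·(-0.0362+0.0982i)  (+0.0514-0.3017i)·(+0.2241+0.3215i)  (-0.3181+0.0000i)·(+0.6218+0.0000i)  (-0.0514-0.3017i)·(-0.2241+0.3215i)  (-0.4789+0.1679i)·(-0.0362-0.0982i)  (+0.1455+0.2628i)·(+0.0155+0.0041i)  (+0.0695-0.0556i)·(-0.0010+0.0009i)
Y_4^0(R⁻¹ n̂) = +0.089148+0.000000i

Re=0.0891 Im=0.0000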